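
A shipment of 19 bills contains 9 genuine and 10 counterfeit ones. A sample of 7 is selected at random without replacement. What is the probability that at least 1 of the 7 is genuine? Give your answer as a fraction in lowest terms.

There are C(19,7) = 50388 ways to choose the 7.
The complement is all 7 are counterfeit: C(10,7) = 120.
Probability = 1 − 120/50388 = 50268/50388 = 4189/4199.

4189/4199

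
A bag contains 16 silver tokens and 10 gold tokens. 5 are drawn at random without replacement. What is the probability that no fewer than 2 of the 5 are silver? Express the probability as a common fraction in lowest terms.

Total selections: C(26,5) = 65780.
Favorable selections (no fewer than 2 silver): C(16,2)·C(10,3) + C(16,3)·C(10,2) + C(16,4)·C(10,1) + C(16,5)·C(10,0) = 14400 + 25200 + 18200 + 4368 = 62168.
Probability = 62168/65780 = 15542/16445.

15542/16445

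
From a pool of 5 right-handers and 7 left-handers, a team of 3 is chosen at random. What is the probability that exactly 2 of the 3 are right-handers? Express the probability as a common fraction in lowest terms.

The sample space is all 3-subsets of the 12: C(12,3) = 220.
Selections with exactly 2 right-handers: choose 2 of the 5 right-handers and 1 of the 7 left-handers, C(5,2)·C(7,1) = 10·7 = 70.
Probability = 70/220 = 7/22.

7/22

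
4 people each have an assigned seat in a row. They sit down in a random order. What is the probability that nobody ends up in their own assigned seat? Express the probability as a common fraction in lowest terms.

There are 4! = 24 seatings.
By inclusion-exclusion, seatings with no fixed points: C(4,0)·4! − C(4,1)·3! + C(4,2)·2! − C(4,3)·1! + C(4,4)·0! = 9.
Probability = 9/24 = 3/8.

3/8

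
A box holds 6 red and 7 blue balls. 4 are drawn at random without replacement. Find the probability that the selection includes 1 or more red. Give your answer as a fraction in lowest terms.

136/143

Total selections: C(13,4) = 715.
The complement is all 4 are blue: C(7,4) = 35.
Probability = 1 − 35/715 = 680/715 = 136/143.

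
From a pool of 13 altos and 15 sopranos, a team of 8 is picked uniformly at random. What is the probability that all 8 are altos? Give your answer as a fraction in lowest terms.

1/2415

There are C(28,8) = 3108105 possible selections.
Selections with all altos: C(13,8) = 1287.
Probability = 1287/3108105 = 1/2415.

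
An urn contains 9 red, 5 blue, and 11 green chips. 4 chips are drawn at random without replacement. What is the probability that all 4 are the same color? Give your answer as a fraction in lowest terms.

461/12650

There are C(25,4) = 12650 ways to draw 4 chips.
All same color: C(9,4) + C(5,4) + C(11,4) = 126 + 5 + 330 = 461.
Probability = 461/12650.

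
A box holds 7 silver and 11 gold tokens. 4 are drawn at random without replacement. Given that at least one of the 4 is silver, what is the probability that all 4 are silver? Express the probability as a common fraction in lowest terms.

1/78

Work in counts. Selections with at least one silver: C(18,4) − C(11,4) = 3060 − 330 = 2730.
Of those, selections where all 4 are silver: C(7,4) = 35.
Conditional probability = 35/2730 = 1/78.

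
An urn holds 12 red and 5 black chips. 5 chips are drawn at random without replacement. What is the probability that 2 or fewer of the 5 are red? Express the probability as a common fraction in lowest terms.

103/884

There are C(17,5) = 6188 ways to choose the 5.
Favorable selections (2 or fewer red): C(12,0)·C(5,5) + C(12,1)·C(5,4) + C(12,2)·C(5,3) = 1 + 60 + 660 = 721.
Probability = 721/6188 = 103/884.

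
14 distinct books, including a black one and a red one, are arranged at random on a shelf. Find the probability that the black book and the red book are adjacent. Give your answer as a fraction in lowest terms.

1/7

There are 14! = 87178291200 arrangements.
Treat the black book and the red book as a block: 13! arrangements of the blocks × 2 orders within the block = 2·6227020800 = 12454041600.
Probability = 12454041600/87178291200 = 1/7.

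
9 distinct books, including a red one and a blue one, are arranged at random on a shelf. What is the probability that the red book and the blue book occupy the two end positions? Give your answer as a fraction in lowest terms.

1/36

There are 9! = 362880 arrangements.
Place the red book and the blue book at the ends in 2 ways, arrange the remaining 7 in 7! = 5040 ways: 2·5040 = 10080.
Probability = 10080/362880 = 1/36.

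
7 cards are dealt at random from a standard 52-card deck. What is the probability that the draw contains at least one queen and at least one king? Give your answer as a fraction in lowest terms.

There are C(52,7) = 133784560 possible draws.
By inclusion-exclusion on the complements, draws missing all queens or all kings: C(48,7) + C(48,7) − C(44,7) = 73629072 + 73629072 − 38320568 = 108937576.
So draws with at least one of each: 133784560 − 108937576 = 24846984, probability 24846984/133784560 = 3105873/16723070.

3105873/16723070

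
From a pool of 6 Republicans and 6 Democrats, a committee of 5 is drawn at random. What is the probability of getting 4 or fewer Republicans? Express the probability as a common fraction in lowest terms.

131/132

There are C(12,5) = 792 ways to choose the 5.
Favorable selections (4 or fewer Republicans): C(6,0)·C(6,5) + C(6,1)·C(6,4) + C(6,2)·C(6,3) + C(6,3)·C(6,2) + C(6,4)·C(6,1) = 6 + 90 + 300 + 300 + 90 = 786.
Probability = 786/792 = 131/132.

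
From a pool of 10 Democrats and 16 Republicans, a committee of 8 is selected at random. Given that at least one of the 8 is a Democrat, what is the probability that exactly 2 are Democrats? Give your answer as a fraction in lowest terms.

504/2167

Work in counts. Selections with at least one Democrat: C(26,8) − C(16,8) = 1562275 − 12870 = 1549405.
Of those, selections where exactly 2 are Democrats: C(10,2)·C(16,6) = 45·8008 = 360360.
Conditional probability = 360360/1549405 = 504/2167.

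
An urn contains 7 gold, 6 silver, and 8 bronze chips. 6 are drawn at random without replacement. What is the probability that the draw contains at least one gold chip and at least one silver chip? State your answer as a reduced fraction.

There are C(21,6) = 54264 possible draws.
By inclusion-exclusion on the complements, draws missing all gold or all silver: C(14,6) + C(15,6) − C(8,6) = 3003 + 5005 − 28 = 7980.
So draws with at least one of each: 54264 − 7980 = 46284, probability 46284/54264 = 29/34.

29/34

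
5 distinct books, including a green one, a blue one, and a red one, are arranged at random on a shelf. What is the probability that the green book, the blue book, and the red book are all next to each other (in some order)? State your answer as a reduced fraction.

There are 5! = 120 arrangements.
Treat the three as one block: 3! placements × 3! orders within the block = 6·6 = 36.
Probability = 36/120 = 3/10.

3/10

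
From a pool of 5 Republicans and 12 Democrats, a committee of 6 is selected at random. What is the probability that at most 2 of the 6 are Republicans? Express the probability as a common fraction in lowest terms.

4917/6188

There are C(17,6) = 12376 ways to choose the 6.
Favorable selections (at most 2 Republicans): C(5,0)·C(12,6) + C(5,1)·C(12,5) + C(5,2)·C(12,4) = 924 + 3960 + 4950 = 9834.
Probability = 9834/12376 = 4917/6188.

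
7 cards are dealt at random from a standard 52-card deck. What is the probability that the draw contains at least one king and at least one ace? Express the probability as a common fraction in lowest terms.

3105873/16723070

There are C(52,7) = 133784560 possible draws.
By inclusion-exclusion on the complements, draws missing all kings or all aces: C(48,7) + C(48,7) − C(44,7) = 73629072 + 73629072 − 38320568 = 108937576.
So draws with at least one of each: 133784560 − 108937576 = 24846984, probability 24846984/133784560 = 3105873/16723070.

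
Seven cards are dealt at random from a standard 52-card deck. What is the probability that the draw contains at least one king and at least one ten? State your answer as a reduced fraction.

There are C(52,7) = 133784560 possible draws.
By inclusion-exclusion on the complements, draws missing all kings or all tens: C(48,7) + C(48,7) − C(44,7) = 73629072 + 73629072 − 38320568 = 108937576.
So draws with at least one of each: 133784560 − 108937576 = 24846984, probability 24846984/133784560 = 3105873/16723070.

3105873/16723070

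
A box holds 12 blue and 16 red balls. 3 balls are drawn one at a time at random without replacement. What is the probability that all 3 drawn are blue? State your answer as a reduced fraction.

55/819

Multiply the conditional probabilities at each draw: 12/28 · 11/27 · 10/26 = 1320/19656 = 55/819.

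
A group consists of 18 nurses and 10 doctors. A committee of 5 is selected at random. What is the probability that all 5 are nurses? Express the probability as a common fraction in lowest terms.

17/195

There are C(28,5) = 98280 possible selections.
Selections with all nurses: C(18,5) = 8568.
Probability = 8568/98280 = 17/195.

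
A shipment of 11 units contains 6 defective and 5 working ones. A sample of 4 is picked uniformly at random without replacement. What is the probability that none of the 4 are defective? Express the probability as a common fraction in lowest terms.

1/66

There are C(11,4) = 330 possible selections.
Selections with no defective (all working): C(5,4) = 5.
Probability = 5/330 = 1/66.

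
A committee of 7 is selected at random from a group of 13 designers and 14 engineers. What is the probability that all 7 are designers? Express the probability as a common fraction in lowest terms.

2/1035

There are C(27,7) = 888030 possible selections.
Selections with all designers: C(13,7) = 1716.
Probability = 1716/888030 = 2/1035.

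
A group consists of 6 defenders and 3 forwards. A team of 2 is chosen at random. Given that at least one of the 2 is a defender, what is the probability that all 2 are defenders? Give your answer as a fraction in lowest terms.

5/11

Work in counts. Selections with at least one defender: C(9,2) − C(3,2) = 36 − 3 = 33.
Of those, selections where all 2 are defenders: C(6,2) = 15.
Conditional probability = 15/33 = 5/11.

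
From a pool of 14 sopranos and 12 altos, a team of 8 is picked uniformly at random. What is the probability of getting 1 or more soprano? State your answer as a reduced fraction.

There are C(26,8) = 1562275 ways to choose the 8.
Favorable selections (1 or more soprano): C(14,1)·C(12,7) + C(14,2)·C(12,6) + C(14,3)·C(12,5) + C(14,4)·C(12,4) + C(14,5)·C(12,3) + C(14,6)·C(12,2) + C(14,7)·C(12,1) + C(14,8)·C(12,0) = 11088 + 84084 + 288288 + 495495 + 440440 + 198198 + 41184 + 3003 = 1561780.
Probability = 1561780/1562275 = 28396/28405.

28396/28405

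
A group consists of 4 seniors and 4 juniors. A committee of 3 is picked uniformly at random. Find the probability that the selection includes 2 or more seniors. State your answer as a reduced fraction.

1/2

Total selections: C(8,3) = 56.
Favorable selections (2 or more seniors): C(4,2)·C(4,1) + C(4,3)·C(4,0) = 24 + 4 = 28.
Probability = 28/56 = 1/2.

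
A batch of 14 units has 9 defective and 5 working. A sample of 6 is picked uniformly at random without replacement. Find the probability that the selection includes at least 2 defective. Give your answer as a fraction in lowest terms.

998/1001

Total selections: C(14,6) = 3003.
The complement is exactly 1 defective: C(9,1)·C(5,5) = 9.
Probability = 1 − 9/3003 = 2994/3003 = 998/1001.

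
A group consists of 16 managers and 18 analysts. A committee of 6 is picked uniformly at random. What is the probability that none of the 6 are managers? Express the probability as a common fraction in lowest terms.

273/19778

There are C(34,6) = 1344904 possible selections.
Selections with no managers (all analysts): C(18,6) = 18564.
Probability = 18564/1344904 = 273/19778.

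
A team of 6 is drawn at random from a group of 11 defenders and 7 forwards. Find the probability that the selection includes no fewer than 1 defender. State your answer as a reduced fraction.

2651/2652

There are C(18,6) = 18564 ways to choose the 6.
Favorable selections (no fewer than 1 defender): C(11,1)·C(7,5) + C(11,2)·C(7,4) + C(11,3)·C(7,3) + C(11,4)·C(7,2) + C(11,5)·C(7,1) + C(11,6)·C(7,0) = 231 + 1925 + 5775 + 6930 + 3234 + 462 = 18557.
Probability = 18557/18564 = 2651/2652.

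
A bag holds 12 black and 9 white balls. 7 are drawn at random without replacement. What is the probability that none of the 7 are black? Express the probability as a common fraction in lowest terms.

There are C(21,7) = 116280 possible selections.
Selections with no black (all white): C(9,7) = 36.
Probability = 36/116280 = 1/3230.

1/3230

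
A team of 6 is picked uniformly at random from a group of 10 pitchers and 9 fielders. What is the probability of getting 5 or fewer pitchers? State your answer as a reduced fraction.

641/646

Total selections: C(19,6) = 27132.
The complement is exactly 6 pitchers: C(10,6)·C(9,0) = 210.
Probability = 1 − 210/27132 = 26922/27132 = 641/646.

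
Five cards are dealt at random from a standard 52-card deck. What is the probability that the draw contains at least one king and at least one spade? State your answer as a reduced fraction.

There are C(52,5) = 2598960 possible draws.
By inclusion-exclusion on the complements, draws missing all kings or all spades: C(48,5) + C(39,5) − C(36,5) = 1712304 + 575757 − 376992 = 1911069.
So draws with at least one of each: 2598960 − 1911069 = 687891, probability 687891/2598960 = 229297/866320.

229297/866320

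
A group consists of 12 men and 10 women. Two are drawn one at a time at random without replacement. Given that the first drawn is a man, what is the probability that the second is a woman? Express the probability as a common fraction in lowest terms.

10/21

After removing one man, 21 remain: 11 men and 10 women.
So the probability the next is a woman is 10/21.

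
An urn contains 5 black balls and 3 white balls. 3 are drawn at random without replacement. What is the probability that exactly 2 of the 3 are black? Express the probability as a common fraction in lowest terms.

There are C(8,3) = 56 ways to choose 3 from 8.
Selections with exactly 2 black: choose 2 of the 5 black and 1 of the 3 white, C(5,2)·C(3,1) = 10·3 = 30.
Probability = 30/56 = 15/28.

15/28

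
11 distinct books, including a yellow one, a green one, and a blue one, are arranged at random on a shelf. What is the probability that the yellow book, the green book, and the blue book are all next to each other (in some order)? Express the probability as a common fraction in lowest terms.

There are 11! = 39916800 arrangements.
Treat the three as one block: 9! placements × 3! orders within the block = 362880·6 = 2177280.
Probability = 2177280/39916800 = 3/55.

3/55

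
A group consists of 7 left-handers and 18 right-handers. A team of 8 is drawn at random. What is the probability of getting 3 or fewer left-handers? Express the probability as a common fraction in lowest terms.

4250/4807

Total selections: C(25,8) = 1081575.
Favorable selections (3 or fewer left-handers): C(7,0)·C(18,8) + C(7,1)·C(18,7) + C(7,2)·C(18,6) + C(7,3)·C(18,5) = 43758 + 222768 + 389844 + 299880 = 956250.
Probability = 956250/1081575 = 4250/4807.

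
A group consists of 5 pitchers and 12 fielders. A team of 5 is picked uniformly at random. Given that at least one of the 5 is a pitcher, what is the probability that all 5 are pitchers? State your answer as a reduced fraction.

1/5396

Work in counts. Selections with at least one pitcher: C(17,5) − C(12,5) = 6188 − 792 = 5396.
Of those, selections where all 5 are pitchers: C(5,5) = 1.
Conditional probability = 1/5396.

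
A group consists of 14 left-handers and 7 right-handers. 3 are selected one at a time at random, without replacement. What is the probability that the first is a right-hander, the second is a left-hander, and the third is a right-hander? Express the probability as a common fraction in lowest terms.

7/95

Multiply the conditional probabilities at each draw: 7/21 · 14/20 · 6/19 = 588/7980 = 7/95.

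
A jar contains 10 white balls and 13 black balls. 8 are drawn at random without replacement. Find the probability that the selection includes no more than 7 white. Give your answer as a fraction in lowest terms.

163423/163438

Total selections: C(23,8) = 490314.
Favorable selections (no more than 7 white): C(10,0)·C(13,8) + C(10,1)·C(13,7) + C(10,2)·C(13,6) + C(10,3)·C(13,5) + C(10,4)·C(13,4) + C(10,5)·C(13,3) + C(10,6)·C(13,2) + C(10,7)·C(13,1) = 1287 + 17160 + 77220 + 154440 + 150150 + 72072 + 16380 + 1560 = 490269.
Probability = 490269/490314 = 163423/163438.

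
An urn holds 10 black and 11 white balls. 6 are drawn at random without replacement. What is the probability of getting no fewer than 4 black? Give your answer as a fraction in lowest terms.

173/646

Total selections: C(21,6) = 54264.
Favorable selections (no fewer than 4 black): C(10,4)·C(11,2) + C(10,5)·C(11,1) + C(10,6)·C(11,0) = 11550 + 2772 + 210 = 14532.
Probability = 14532/54264 = 173/646.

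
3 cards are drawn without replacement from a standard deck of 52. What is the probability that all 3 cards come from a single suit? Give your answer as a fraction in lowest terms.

There are C(52,3) = 22100 possible 3-card hands.
Hands of one suit: 4 suits × C(13,3) = 4·286 = 1144.
Probability = 1144/22100 = 22/425.

22/425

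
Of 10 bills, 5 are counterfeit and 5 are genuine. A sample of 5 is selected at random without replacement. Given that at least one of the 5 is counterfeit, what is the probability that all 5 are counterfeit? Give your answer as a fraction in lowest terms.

1/251

Work in counts. Selections with at least one counterfeit: C(10,5) − C(5,5) = 252 − 1 = 251.
Of those, selections where all 5 are counterfeit: C(5,5) = 1.
Conditional probability = 1/251.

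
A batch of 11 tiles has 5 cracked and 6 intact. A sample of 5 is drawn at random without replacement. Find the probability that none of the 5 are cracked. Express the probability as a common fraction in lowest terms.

There are C(11,5) = 462 possible selections.
Selections with no cracked (all intact): C(6,5) = 6.
Probability = 6/462 = 1/77.

1/77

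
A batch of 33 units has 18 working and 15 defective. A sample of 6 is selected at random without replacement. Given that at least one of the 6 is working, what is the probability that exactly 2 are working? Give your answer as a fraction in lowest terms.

Work in counts. Selections with at least one working: C(33,6) − C(15,6) = 1107568 − 5005 = 1102563.
Of those, selections where exactly 2 are working: C(18,2)·C(15,4) = 153·1365 = 208845.
Conditional probability = 208845/1102563 = 3315/17501.

3315/17501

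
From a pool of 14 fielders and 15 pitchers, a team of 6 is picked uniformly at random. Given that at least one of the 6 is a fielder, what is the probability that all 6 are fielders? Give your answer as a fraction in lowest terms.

33/5165

Work in counts. Selections with at least one fielder: C(29,6) − C(15,6) = 475020 − 5005 = 470015.
Of those, selections where all 6 are fielders: C(14,6) = 3003.
Conditional probability = 3003/470015 = 33/5165.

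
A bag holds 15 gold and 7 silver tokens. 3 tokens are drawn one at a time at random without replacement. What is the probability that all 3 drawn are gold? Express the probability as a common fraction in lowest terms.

Multiply the conditional probabilities at each draw: 15/22 · 14/21 · 13/20 = 2730/9240 = 13/44.

13/44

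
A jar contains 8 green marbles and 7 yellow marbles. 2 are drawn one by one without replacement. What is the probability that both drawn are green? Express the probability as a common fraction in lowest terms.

4/15

Multiply the conditional probabilities at each draw: 8/15 · 7/14 = 56/210 = 4/15.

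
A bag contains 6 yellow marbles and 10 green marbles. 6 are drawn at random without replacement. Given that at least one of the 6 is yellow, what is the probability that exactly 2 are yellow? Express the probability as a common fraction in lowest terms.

225/557

Work in counts. Selections with at least one yellow: C(16,6) − C(10,6) = 8008 − 210 = 7798.
Of those, selections where exactly 2 are yellow: C(6,2)·C(10,4) = 15·210 = 3150.
Conditional probability = 3150/7798 = 225/557.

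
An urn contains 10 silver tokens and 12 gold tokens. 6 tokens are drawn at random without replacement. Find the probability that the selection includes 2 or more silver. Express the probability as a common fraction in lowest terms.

There are C(22,6) = 74613 ways to choose the 6.
Count the complement (fewer than 2 silver): C(10,0)·C(12,6) + C(10,1)·C(12,5) = 924 + 7920 = 8844.
Probability = 1 − 8844/74613 = 65769/74613 = 1993/2261.

1993/2261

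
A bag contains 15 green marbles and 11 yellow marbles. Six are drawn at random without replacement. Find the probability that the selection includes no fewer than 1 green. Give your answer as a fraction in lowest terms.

Total selections: C(26,6) = 230230.
The complement is all 6 are yellow: C(11,6) = 462.
Probability = 1 − 462/230230 = 229768/230230 = 1492/1495.

1492/1495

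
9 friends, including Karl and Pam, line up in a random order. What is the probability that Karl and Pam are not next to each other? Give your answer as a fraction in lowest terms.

7/9

There are 9! = 362880 arrangements.
Arrangements with Karl and Pam adjacent: 2·8! = 80640.
So not adjacent: 362880 − 80640 = 282240, probability 282240/362880 = 7/9.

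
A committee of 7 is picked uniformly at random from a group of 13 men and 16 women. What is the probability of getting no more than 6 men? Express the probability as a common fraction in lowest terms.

There are C(29,7) = 1560780 ways to choose the 7.
Favorable selections (no more than 6 men): C(13,0)·C(16,7) + C(13,1)·C(16,6) + C(13,2)·C(16,5) + C(13,3)·C(16,4) + C(13,4)·C(16,3) + C(13,5)·C(16,2) + C(13,6)·C(16,1) = 11440 + 104104 + 340704 + 520520 + 400400 + 154440 + 27456 = 1559064.
Probability = 1559064/1560780 = 9994/10005.

9994/10005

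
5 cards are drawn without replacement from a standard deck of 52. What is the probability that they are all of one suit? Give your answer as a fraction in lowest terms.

33/16660

There are C(52,5) = 2598960 possible 5-card hands.
Hands of one suit: 4 suits × C(13,5) = 4·1287 = 5148.
Probability = 5148/2598960 = 33/16660.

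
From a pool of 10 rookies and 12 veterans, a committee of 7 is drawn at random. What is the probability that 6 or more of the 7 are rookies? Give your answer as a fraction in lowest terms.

5/323

There are C(22,7) = 170544 ways to choose the 7.
Favorable selections (6 or more rookies): C(10,6)·C(12,1) + C(10,7)·C(12,0) = 2520 + 120 = 2640.
Probability = 2640/170544 = 5/323.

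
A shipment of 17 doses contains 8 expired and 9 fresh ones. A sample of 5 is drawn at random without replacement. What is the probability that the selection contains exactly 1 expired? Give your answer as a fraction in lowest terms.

36/221

There are C(17,5) = 6188 ways to choose 5 from 17.
Selections with exactly 1 expired: choose 1 of the 8 expired and 4 of the 9 fresh, C(8,1)·C(9,4) = 8·126 = 1008.
Probability = 1008/6188 = 36/221.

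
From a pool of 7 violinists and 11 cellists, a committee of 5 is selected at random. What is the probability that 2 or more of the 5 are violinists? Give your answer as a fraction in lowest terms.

23/34

Total selections: C(18,5) = 8568.
Favorable selections (2 or more violinists): C(7,2)·C(11,3) + C(7,3)·C(11,2) + C(7,4)·C(11,1) + C(7,5)·C(11,0) = 3465 + 1925 + 385 + 21 = 5796.
Probability = 5796/8568 = 23/34.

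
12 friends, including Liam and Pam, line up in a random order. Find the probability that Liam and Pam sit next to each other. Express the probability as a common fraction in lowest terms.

1/6

There are 12! = 479001600 arrangements.
Treat Liam and Pam as a block: 11! arrangements of the blocks × 2 orders within the block = 2·39916800 = 79833600.
Probability = 79833600/479001600 = 1/6.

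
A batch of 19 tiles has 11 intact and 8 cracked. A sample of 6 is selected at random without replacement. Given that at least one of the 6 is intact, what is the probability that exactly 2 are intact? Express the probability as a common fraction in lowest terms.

Work in counts. Selections with at least one intact: C(19,6) − C(8,6) = 27132 − 28 = 27104.
Of those, selections where exactly 2 are intact: C(11,2)·C(8,4) = 55·70 = 3850.
Conditional probability = 3850/27104 = 25/176.

25/176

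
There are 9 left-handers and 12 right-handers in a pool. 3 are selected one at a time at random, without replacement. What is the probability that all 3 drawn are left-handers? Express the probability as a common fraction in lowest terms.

6/95

Multiply the conditional probabilities at each draw: 9/21 · 8/20 · 7/19 = 504/7980 = 6/95.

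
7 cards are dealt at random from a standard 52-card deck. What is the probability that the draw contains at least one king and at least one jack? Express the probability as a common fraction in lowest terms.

3105873/16723070

There are C(52,7) = 133784560 possible draws.
By inclusion-exclusion on the complements, draws missing all kings or all jacks: C(48,7) + C(48,7) − C(44,7) = 73629072 + 73629072 − 38320568 = 108937576.
So draws with at least one of each: 133784560 − 108937576 = 24846984, probability 24846984/133784560 = 3105873/16723070.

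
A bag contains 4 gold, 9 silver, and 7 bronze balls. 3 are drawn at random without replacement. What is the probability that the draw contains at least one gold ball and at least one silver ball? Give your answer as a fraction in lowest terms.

15/38

There are C(20,3) = 1140 possible draws.
By inclusion-exclusion on the complements, draws missing all gold or all silver: C(16,3) + C(11,3) − C(7,3) = 560 + 165 − 35 = 690.
So draws with at least one of each: 1140 − 690 = 450, probability 450/1140 = 15/38.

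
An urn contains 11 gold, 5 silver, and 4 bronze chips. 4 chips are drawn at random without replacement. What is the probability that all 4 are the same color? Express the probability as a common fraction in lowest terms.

There are C(20,4) = 4845 ways to draw 4 chips.
All same color: C(11,4) + C(5,4) + C(4,4) = 330 + 5 + 1 = 336.
Probability = 336/4845 = 112/1615.

112/1615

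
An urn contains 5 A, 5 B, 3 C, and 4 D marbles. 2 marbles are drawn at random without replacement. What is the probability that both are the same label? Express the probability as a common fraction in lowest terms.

There are C(17,2) = 136 ways to draw 2 marbles.
All same label: C(5,2) + C(5,2) + C(3,2) + C(4,2) = 10 + 10 + 3 + 6 = 29.
Probability = 29/136.

29/136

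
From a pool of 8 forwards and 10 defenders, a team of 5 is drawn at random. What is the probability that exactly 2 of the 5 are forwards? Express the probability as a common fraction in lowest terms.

The sample space is all 5-subsets of the 18: C(18,5) = 8568.
Selections with exactly 2 forwards: choose 2 of the 8 forwards and 3 of the 10 defenders, C(8,2)·C(10,3) = 28·120 = 3360.
Probability = 3360/8568 = 20/51.

20/51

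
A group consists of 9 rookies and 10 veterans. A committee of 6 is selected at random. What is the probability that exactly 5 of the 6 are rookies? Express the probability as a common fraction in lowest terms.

15/323

There are C(19,6) = 27132 ways to choose 6 from 19.
Selections with exactly 5 rookies: choose 5 of the 9 rookies and 1 of the 10 veterans, C(9,5)·C(10,1) = 126·10 = 1260.
Probability = 1260/27132 = 15/323.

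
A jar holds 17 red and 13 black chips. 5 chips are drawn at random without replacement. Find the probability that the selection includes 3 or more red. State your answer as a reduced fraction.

1156/1827

There are C(30,5) = 142506 ways to choose the 5.
Favorable selections (3 or more red): C(17,3)·C(13,2) + C(17,4)·C(13,1) + C(17,5)·C(13,0) = 53040 + 30940 + 6188 = 90168.
Probability = 90168/142506 = 1156/1827.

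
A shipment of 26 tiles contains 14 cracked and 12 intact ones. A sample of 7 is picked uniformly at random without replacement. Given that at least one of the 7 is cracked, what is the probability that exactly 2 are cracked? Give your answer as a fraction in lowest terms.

Work in counts. Selections with at least one cracked: C(26,7) − C(12,7) = 657800 − 792 = 657008.
Of those, selections where exactly 2 are cracked: C(14,2)·C(12,5) = 91·792 = 72072.
Conditional probability = 72072/657008 = 819/7466.

819/7466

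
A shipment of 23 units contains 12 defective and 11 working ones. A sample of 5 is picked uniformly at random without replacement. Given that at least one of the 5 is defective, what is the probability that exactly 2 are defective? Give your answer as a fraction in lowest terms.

Work in counts. Selections with at least one defective: C(23,5) − C(11,5) = 33649 − 462 = 33187.
Of those, selections where exactly 2 are defective: C(12,2)·C(11,3) = 66·165 = 10890.
Conditional probability = 10890/33187 = 990/3017.

990/3017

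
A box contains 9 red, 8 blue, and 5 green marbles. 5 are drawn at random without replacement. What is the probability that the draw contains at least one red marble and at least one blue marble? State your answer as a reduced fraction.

3841/4389

There are C(22,5) = 26334 possible draws.
By inclusion-exclusion on the complements, draws missing all red or all blue: C(13,5) + C(14,5) − C(5,5) = 1287 + 2002 − 1 = 3288.
So draws with at least one of each: 26334 − 3288 = 23046, probability 23046/26334 = 3841/4389.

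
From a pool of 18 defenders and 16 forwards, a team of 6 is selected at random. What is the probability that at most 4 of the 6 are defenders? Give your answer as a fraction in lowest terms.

There are C(34,6) = 1344904 ways to choose the 6.
Count the complement (more than 4 defenders): C(18,5)·C(16,1) + C(18,6)·C(16,0) = 137088 + 18564 = 155652.
Probability = 1 − 155652/1344904 = 1189252/1344904 = 17489/19778.

17489/19778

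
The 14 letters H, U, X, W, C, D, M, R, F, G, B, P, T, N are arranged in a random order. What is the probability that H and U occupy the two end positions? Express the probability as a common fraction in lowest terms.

1/91

There are 14! = 87178291200 arrangements.
Place H and U at the ends in 2 ways, arrange the remaining 12 in 12! = 479001600 ways: 2·479001600 = 958003200.
Probability = 958003200/87178291200 = 1/91.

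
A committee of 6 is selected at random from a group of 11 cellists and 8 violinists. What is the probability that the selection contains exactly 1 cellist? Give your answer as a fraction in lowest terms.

Total number of selections: C(19,6) = 27132.
Selections with exactly 1 cellist: choose 1 of the 11 cellists and 5 of the 8 violinists, C(11,1)·C(8,5) = 11·56 = 616.
Probability = 616/27132 = 22/969.

22/969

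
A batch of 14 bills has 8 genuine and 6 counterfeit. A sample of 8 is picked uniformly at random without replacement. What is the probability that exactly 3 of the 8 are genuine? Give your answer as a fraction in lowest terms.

The sample space is all 8-subsets of the 14: C(14,8) = 3003.
Selections with exactly 3 genuine: choose 3 of the 8 genuine and 5 of the 6 counterfeit, C(8,3)·C(6,5) = 56·6 = 336.
Probability = 336/3003 = 16/143.

16/143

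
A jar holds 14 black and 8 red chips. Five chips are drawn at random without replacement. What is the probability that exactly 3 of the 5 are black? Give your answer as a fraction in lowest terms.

728/1881

Total number of selections: C(22,5) = 26334.
Selections with exactly 3 black: choose 3 of the 14 black and 2 of the 8 red, C(14,3)·C(8,2) = 364·28 = 10192.
Probability = 10192/26334 = 728/1881.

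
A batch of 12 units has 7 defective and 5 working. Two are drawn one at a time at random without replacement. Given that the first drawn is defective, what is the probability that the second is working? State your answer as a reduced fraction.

After removing one defective, 11 remain: 6 defective and 5 working.
So the probability the next is working is 5/11.

5/11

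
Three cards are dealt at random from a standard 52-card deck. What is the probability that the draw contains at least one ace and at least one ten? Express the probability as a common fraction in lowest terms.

There are C(52,3) = 22100 possible draws.
By inclusion-exclusion on the complements, draws missing all aces or all tens: C(48,3) + C(48,3) − C(44,3) = 17296 + 17296 − 13244 = 21348.
So draws with at least one of each: 22100 − 21348 = 752, probability 752/22100 = 188/5525.

188/5525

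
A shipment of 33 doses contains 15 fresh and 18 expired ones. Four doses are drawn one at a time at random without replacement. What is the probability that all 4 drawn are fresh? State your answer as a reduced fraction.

91/2728

Multiply the conditional probabilities at each draw: 15/33 · 14/32 · 13/31 · 12/30 = 32760/982080 = 91/2728.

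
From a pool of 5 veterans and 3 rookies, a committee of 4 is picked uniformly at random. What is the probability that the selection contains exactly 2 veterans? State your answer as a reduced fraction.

The sample space is all 4-subsets of the 8: C(8,4) = 70.
Selections with exactly 2 veterans: choose 2 of the 5 veterans and 2 of the 3 rookies, C(5,2)·C(3,2) = 10·3 = 30.
Probability = 30/70 = 3/7.

3/7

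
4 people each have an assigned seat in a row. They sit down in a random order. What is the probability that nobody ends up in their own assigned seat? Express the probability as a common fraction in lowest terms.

3/8

There are 4! = 24 seatings.
By inclusion-exclusion, seatings with no fixed points: C(4,0)·4! − C(4,1)·3! + C(4,2)·2! − C(4,3)·1! + C(4,4)·0! = 9.
Probability = 9/24 = 3/8.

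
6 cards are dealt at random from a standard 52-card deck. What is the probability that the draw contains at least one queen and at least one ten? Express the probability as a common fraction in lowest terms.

There are C(52,6) = 20358520 possible draws.
By inclusion-exclusion on the complements, draws missing all queens or all tens: C(48,6) + C(48,6) − C(44,6) = 12271512 + 12271512 − 7059052 = 17483972.
So draws with at least one of each: 20358520 − 17483972 = 2874548, probability 2874548/20358520 = 718637/5089630.

718637/5089630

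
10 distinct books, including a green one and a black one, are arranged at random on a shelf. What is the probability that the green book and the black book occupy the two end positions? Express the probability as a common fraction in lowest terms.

There are 10! = 3628800 arrangements.
Place the green book and the black book at the ends in 2 ways, arrange the remaining 8 in 8! = 40320 ways: 2·40320 = 80640.
Probability = 80640/3628800 = 1/45.

1/45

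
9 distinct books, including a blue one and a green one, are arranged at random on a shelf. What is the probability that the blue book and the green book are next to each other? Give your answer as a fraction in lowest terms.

There are 9! = 362880 arrangements.
Treat the blue book and the green book as a block: 8! arrangements of the blocks × 2 orders within the block = 2·40320 = 80640.
Probability = 80640/362880 = 2/9.

2/9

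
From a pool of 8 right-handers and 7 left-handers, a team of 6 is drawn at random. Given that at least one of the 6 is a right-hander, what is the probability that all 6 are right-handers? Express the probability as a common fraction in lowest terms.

2/357

Work in counts. Selections with at least one right-hander: C(15,6) − C(7,6) = 5005 − 7 = 4998.
Of those, selections where all 6 are right-handers: C(8,6) = 28.
Conditional probability = 28/4998 = 2/357.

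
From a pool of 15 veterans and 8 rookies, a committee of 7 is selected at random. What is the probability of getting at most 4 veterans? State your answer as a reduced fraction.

10418/22287

Total selections: C(23,7) = 245157.
Count the complement (more than 4 veterans): C(15,5)·C(8,2) + C(15,6)·C(8,1) + C(15,7)·C(8,0) = 84084 + 40040 + 6435 = 130559.
Probability = 1 − 130559/245157 = 114598/245157 = 10418/22287.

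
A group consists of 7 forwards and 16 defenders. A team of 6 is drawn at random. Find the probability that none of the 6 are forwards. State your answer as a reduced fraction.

104/1311

There are C(23,6) = 100947 possible selections.
Selections with no forwards (all defenders): C(16,6) = 8008.
Probability = 8008/100947 = 104/1311.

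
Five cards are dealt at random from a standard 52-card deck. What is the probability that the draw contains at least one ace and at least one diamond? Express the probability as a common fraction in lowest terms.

229297/866320

There are C(52,5) = 2598960 possible draws.
By inclusion-exclusion on the complements, draws missing all aces or all diamonds: C(48,5) + C(39,5) − C(36,5) = 1712304 + 575757 − 376992 = 1911069.
So draws with at least one of each: 2598960 − 1911069 = 687891, probability 687891/2598960 = 229297/866320.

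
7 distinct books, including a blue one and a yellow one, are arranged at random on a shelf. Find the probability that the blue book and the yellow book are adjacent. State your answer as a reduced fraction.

There are 7! = 5040 arrangements.
Treat the blue book and the yellow book as a block: 6! arrangements of the blocks × 2 orders within the block = 2·720 = 1440.
Probability = 1440/5040 = 2/7.

2/7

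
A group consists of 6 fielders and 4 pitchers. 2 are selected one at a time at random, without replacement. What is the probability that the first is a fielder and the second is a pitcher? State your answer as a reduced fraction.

4/15

Multiply the conditional probabilities at each draw: 6/10 · 4/9 = 24/90 = 4/15.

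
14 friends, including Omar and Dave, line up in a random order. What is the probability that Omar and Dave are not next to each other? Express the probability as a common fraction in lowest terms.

There are 14! = 87178291200 arrangements.
Arrangements with Omar and Dave adjacent: 2·13! = 12454041600.
So not adjacent: 87178291200 − 12454041600 = 74724249600, probability 74724249600/87178291200 = 6/7.

6/7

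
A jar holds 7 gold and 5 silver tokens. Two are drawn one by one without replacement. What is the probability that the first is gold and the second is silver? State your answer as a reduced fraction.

35/132

Multiply the conditional probabilities at each draw: 7/12 · 5/11 = 35/132.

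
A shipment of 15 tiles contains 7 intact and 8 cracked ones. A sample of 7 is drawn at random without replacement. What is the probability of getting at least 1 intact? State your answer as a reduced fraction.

6427/6435

There are C(15,7) = 6435 ways to choose the 7.
The complement is all 7 are cracked: C(8,7) = 8.
Probability = 1 − 8/6435 = 6427/6435.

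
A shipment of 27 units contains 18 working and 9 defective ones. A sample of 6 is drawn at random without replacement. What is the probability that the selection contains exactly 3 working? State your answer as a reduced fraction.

3808/16445

There are C(27,6) = 296010 ways to choose 6 from 27.
Selections with exactly 3 working: choose 3 of the 18 working and 3 of the 9 defective, C(18,3)·C(9,3) = 816·84 = 68544.
Probability = 68544/296010 = 3808/16445.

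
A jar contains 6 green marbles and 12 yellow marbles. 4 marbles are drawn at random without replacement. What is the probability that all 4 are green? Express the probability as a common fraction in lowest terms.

There are C(18,4) = 3060 possible selections.
Selections with all green: C(6,4) = 15.
Probability = 15/3060 = 1/204.

1/204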